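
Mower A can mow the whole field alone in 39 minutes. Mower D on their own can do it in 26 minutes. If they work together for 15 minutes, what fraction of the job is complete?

25/26

Combined rate: 1/39 + 1/26 = (2 + 3)/78 = 5/78 per minute.
In 15 minutes they complete 15·5/78 = 25/26 of the job.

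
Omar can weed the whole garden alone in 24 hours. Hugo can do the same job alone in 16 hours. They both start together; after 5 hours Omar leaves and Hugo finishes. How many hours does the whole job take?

38/3 hours

In the first 5 hours the combined rate is 5/48, so 25/48 of the job is done, leaving 23/48.
After Omar leaves the rate is 1/16 per hour; the remaining 23/48 takes 23/3 hours.
Total = 5 + 23/3 = 38/3 hours.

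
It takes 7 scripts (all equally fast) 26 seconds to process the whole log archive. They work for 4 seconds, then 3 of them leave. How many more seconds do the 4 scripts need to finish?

One script does 1/182 of the job per second.
After 4 seconds with 7 scripts, 2/13 is done (11/13 left).
With 4 scripts the rate is 4/182 = 2/91, so the rest takes 11/13 ÷ 2/91 = 77/2 seconds.

77/2 seconds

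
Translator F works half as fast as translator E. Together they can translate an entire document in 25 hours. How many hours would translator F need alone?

75 hours

Let translator E's rate be r; then translator F's rate is (1/2)r, so together (1/2 + 1)r = (3/2)r = 1/25.
Thus r = 2/75 per hour.
Translator E alone: 75/2 hours; translator F alone: 75 hours.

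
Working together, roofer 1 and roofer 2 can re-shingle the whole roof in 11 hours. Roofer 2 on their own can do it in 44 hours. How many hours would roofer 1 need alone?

44/3 hours

Combined rate is 1/11 per hour.
Known contribution: 1/44 per hour.
So roofer 1's rate is 1/11 − 1/44 = 3/44, meaning 44/3 hours alone.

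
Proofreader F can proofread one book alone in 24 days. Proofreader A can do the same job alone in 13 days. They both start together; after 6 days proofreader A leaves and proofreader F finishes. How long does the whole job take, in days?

In the first 6 days the combined rate is 37/312, so 37/52 of the job is done, leaving 15/52.
After proofreader A leaves the rate is 1/24 per day; the remaining 15/52 takes 90/13 days.
Total = 6 + 90/13 = 168/13 days.

168/13 days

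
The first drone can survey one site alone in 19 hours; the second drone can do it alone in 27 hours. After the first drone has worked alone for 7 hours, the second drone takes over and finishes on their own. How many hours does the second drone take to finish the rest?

324/19 hours

In 7 hours the first drone does 7/19 of the job, leaving 12/19.
The second drone works at 1/27 per hour, so finishing takes 12/19 ÷ 1/27 = 324/19 hours.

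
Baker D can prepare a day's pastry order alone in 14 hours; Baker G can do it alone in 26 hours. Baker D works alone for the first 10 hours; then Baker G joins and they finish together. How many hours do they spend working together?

In 10 hours Baker D does 10/14 = 5/7 of the job, leaving 2/7.
Baker D and Baker G together work at 10/91 per hour, so finishing takes 2/7 ÷ 10/91 = 13/5 hours.

13/5 hours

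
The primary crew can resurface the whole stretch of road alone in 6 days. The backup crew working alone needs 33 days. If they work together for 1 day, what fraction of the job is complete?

13/66

Combined rate: 1/6 + 1/33 = (11 + 2)/66 = 13/66 per day.
In 1 day they complete 1·13/66 = 13/66 of the job.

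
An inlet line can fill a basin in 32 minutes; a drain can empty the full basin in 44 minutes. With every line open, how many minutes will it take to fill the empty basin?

Net rate = 1/32 − 1/44 = (11 − 8)/352 = 3/352 per minute.
Filling time = 1 ÷ (3/352) = 352/3 minutes.

352/3 minutes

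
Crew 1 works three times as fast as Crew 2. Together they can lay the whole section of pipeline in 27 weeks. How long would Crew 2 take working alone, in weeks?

108 weeks

Let Crew 2's rate be r; then Crew 1's rate is 3r, so together (3 + 1)r = 4r = 1/27.
Thus r = 1/108 per week.
Crew 2 alone: 108 weeks; Crew 1 alone: 36 weeks.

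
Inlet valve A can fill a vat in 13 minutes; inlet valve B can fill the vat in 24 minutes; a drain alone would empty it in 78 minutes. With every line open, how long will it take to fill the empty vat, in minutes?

Net rate = 1/13 + 1/24 − 1/78 = (24 + 13 − 4)/312 = 33/312 = 11/104 per minute.
Filling time = 1 ÷ (11/104) = 104/11 minutes.

104/11 minutes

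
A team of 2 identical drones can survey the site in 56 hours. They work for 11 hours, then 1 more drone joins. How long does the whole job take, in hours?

One drone does 1/112 of the job per hour.
After 11 hours with 2 drones, 11/56 is done (45/56 left).
With 3 drones the rate is 3/112, so the rest takes 45/56 ÷ 3/112 = 30 hours.
Total = 11 + 30 = 41 hours.

41 hours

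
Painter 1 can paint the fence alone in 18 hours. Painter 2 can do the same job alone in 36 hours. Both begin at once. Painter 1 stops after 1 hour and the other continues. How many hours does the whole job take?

34 hours

In the first 1 hour the combined rate is 1/12, so 1/12 of the job is done, leaving 11/12.
After Painter 1 leaves the rate is 1/36 per hour; the remaining 11/12 takes 33 hours.
Total = 1 + 33 = 34 hours.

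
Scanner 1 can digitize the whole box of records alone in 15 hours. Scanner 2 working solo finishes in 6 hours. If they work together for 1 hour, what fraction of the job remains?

23/30

Combined rate: 1/15 + 1/6 = (2 + 5)/30 = 7/30 per hour.
In 1 hour they complete 1·7/30 = 7/30 of the job.
So 23/30 remains.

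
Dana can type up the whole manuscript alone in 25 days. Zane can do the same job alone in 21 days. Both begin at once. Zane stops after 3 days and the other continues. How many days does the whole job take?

150/7 days

In the first 3 days the combined rate is 46/525, so 46/175 of the job is done, leaving 129/175.
After Zane leaves the rate is 1/25 per day; the remaining 129/175 takes 129/7 days.
Total = 3 + 129/7 = 150/7 days.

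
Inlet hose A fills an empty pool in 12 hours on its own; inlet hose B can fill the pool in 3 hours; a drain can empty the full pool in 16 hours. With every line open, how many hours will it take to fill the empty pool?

48/17 hours

Net rate = 1/12 + 1/3 − 1/16 = (4 + 16 − 3)/48 = 17/48 per hour.
Filling time = 1 ÷ (17/48) = 48/17 hours.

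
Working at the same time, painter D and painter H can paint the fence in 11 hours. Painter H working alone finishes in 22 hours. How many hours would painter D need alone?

22 hours

Combined rate is 1/11 per hour.
Known contribution: 1/22 per hour.
So painter D's rate is 1/11 − 1/22 = 1/22, meaning 22 hours alone.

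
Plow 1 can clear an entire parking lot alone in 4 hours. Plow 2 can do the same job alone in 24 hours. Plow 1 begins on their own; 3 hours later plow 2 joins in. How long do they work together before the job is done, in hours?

6/7 hours

In the first 3 hours plow 1 alone does 3/4 of the job, leaving 1/4.
Once everyone is working, combined rate: 1/4 + 1/24 = (6 + 1)/24 = 7/24 per hour.
Remaining 1/4 at 7/24 per hour takes 6/7 hours.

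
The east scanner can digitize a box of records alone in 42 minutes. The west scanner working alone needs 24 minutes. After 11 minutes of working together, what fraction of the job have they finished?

121/168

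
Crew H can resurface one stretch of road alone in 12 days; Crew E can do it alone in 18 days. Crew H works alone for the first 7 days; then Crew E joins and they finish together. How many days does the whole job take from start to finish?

In 7 days Crew H does 7/12 of the job, leaving 5/12.
Crew H and Crew E together work at 5/36 per day, so finishing takes 5/12 ÷ 5/36 = 3 days.
Total time = 7 + 3 = 10 days.

10 days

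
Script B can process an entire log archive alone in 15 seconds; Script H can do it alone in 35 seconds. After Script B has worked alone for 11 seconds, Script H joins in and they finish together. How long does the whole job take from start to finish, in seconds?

69/5 seconds

In 11 seconds Script B does 11/15 of the job, leaving 4/15.
Script B and Script H together work at 2/21 per second, so finishing takes 4/15 ÷ 2/21 = 14/5 seconds.
Total time = 11 + 14/5 = 69/5 seconds.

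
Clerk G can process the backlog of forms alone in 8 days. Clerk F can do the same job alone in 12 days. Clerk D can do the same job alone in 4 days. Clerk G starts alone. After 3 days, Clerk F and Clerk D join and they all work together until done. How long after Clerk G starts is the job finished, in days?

48/11 days

In the first 3 days Clerk G alone does 3/8 of the job, leaving 5/8.
Once everyone is working, combined rate: 1/8 + 1/12 + 1/4 = (3 + 2 + 6)/24 = 11/24 per day.
Remaining 5/8 at 11/24 per day takes 15/11 days.
Total from the start = 3 + 15/11 = 48/11 days.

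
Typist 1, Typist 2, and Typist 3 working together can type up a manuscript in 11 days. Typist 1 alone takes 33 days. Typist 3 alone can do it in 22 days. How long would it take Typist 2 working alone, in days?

66 days

Combined rate is 1/11 per day.
Known contribution: 1/33 + 1/22 = (2 + 3)/66 = 5/66 per day.
So Typist 2's rate is 1/11 − 5/66 = 1/66, meaning 66 days alone.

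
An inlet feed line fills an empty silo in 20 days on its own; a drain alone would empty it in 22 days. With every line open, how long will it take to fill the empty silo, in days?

220 days

Net rate = 1/20 − 1/22 = (11 − 10)/220 = 1/220 per day.
Filling time = 1 ÷ (1/220) = 220 days.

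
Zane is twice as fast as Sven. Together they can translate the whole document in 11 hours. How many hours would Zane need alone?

33/2 hours

Let Sven's rate be r; then Zane's rate is 2r, so together (2 + 1)r = 3r = 1/11.
Thus r = 1/33 per hour.
Sven alone: 33 hours; Zane alone: 33/2 hours.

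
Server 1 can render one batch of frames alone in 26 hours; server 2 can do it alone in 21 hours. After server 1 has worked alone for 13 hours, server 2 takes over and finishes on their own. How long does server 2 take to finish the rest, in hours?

In 13 hours server 1 does 13/26 = 1/2 of the job, leaving 1/2.
Server 2 works at 1/21 per hour, so finishing takes 1/2 ÷ 1/21 = 21/2 hours.

21/2 hours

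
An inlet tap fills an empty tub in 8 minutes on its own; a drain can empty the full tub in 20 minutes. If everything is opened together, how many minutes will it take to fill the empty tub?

40/3 minutes

Net rate = 1/8 − 1/20 = (5 − 2)/40 = 3/40 per minute.
Filling time = 1 ÷ (3/40) = 40/3 minutes.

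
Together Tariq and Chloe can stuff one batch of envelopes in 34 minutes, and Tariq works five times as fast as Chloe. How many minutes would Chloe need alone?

204 minutes

Let Chloe's rate be r; then Tariq's rate is 5r, so together (5 + 1)r = 6r = 1/34.
Thus r = 1/204 per minute.
Chloe alone: 204 minutes; Tariq alone: 204/5 minutes.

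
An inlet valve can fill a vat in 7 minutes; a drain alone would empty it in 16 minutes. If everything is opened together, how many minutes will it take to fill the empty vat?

112/9 minutes

Net rate = 1/7 − 1/16 = (16 − 7)/112 = 9/112 per minute.
Filling time = 1 ÷ (9/112) = 112/9 minutes.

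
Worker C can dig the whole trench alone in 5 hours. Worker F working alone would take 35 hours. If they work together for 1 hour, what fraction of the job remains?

27/35

Combined rate: 1/5 + 1/35 = (7 + 1)/35 = 8/35 per hour.
In 1 hour they complete 1·8/35 = 8/35 of the job.
So 27/35 remains.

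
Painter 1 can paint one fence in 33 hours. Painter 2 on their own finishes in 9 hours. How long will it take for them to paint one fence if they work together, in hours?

Combined rate: 1/33 + 1/9 = (3 + 11)/99 = 14/99 per hour.
Time = 1 ÷ (14/99) = 99/14 hours.

99/14 hours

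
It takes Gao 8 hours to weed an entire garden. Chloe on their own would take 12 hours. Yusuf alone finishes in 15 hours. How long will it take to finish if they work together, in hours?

40/11 hours

Combined rate: 1/8 + 1/12 + 1/15 = (15 + 10 + 8)/120 = 33/120 = 11/40 per hour.
Time = 1 ÷ (11/40) = 40/11 hours.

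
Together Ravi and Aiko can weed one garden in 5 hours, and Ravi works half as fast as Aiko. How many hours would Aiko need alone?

15/2 hours

Let Aiko's rate be r; then Ravi's rate is (1/2)r, so together (1/2 + 1)r = (3/2)r = 1/5.
Thus r = 2/15 per hour.
Aiko alone: 15/2 hours; Ravi alone: 15 hours.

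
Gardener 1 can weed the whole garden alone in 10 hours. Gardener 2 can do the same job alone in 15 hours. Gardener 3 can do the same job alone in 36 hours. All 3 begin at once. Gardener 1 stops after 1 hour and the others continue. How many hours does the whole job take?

162/17 hours

In the first 1 hour the combined rate is 7/36, so 7/36 of the job is done, leaving 29/36.
After gardener 1 leaves the rate is 17/180 per hour; the remaining 29/36 takes 145/17 hours.
Total = 1 + 145/17 = 162/17 hours.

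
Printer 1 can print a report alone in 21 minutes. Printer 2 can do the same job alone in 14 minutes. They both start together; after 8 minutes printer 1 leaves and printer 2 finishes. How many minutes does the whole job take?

26/3 minutes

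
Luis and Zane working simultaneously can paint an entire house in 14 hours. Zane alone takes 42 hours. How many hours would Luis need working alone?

21 hours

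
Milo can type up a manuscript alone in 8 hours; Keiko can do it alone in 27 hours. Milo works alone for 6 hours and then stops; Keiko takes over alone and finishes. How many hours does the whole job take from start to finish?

51/4 hours

In 6 hours Milo does 6/8 = 3/4 of the job, leaving 1/4.
Keiko works at 1/27 per hour, so finishing takes 1/4 ÷ 1/27 = 27/4 hours.
Total time = 6 + 27/4 = 51/4 hours.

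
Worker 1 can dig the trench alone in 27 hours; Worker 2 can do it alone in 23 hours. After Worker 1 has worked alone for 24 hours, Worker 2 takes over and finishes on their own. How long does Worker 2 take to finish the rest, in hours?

In 24 hours Worker 1 does 24/27 = 8/9 of the job, leaving 1/9.
Worker 2 works at 1/23 per hour, so finishing takes 1/9 ÷ 1/23 = 23/9 hours.

23/9 hours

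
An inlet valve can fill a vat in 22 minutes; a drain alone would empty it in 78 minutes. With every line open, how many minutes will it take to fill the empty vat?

Net rate = 1/22 − 1/78 = (39 − 11)/858 = 28/858 = 14/429 per minute.
Filling time = 1 ÷ (14/429) = 429/14 minutes.

429/14 minutes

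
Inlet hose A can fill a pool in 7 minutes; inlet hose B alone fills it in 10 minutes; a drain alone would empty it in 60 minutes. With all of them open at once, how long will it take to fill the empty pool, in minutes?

Net rate = 1/7 + 1/10 − 1/60 = (60 + 42 − 7)/420 = 95/420 = 19/84 per minute.
Filling time = 1 ÷ (19/84) = 84/19 minutes.

84/19 minutes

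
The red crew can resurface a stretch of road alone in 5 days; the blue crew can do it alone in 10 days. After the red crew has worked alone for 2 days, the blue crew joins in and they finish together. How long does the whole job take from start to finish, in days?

4 days

In 2 days the red crew does 2/5 of the job, leaving 3/5.
The red crew and the blue crew together work at 3/10 per day, so finishing takes 3/5 ÷ 3/10 = 2 days.
Total time = 2 + 2 = 4 days.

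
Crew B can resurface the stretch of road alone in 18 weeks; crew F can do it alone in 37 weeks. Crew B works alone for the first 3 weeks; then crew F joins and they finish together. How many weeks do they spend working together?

In 3 weeks crew B does 3/18 = 1/6 of the job, leaving 5/6.
Crew B and crew F together work at 55/666 per week, so finishing takes 5/6 ÷ 55/666 = 111/11 weeks.

111/11 weeks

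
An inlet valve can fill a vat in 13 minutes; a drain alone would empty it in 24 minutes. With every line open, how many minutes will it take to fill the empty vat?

312/11 minutes

Net rate = 1/13 − 1/24 = (24 − 13)/312 = 11/312 per minute.
Filling time = 1 ÷ (11/312) = 312/11 minutes.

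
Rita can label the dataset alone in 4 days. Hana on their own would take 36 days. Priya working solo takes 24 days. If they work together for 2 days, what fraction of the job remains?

13/36

Combined rate: 1/4 + 1/36 + 1/24 = (18 + 2 + 3)/72 = 23/72 per day.
In 2 days they complete 2·23/72 = 23/36 of the job.
So 13/36 remains.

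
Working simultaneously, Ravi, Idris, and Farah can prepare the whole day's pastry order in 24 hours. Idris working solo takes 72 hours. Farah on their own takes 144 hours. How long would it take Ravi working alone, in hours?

48 hours

Combined rate is 1/24 per hour.
Known contribution: 1/72 + 1/144 = (2 + 1)/144 = 3/144 = 1/48 per hour.
So Ravi's rate is 1/24 − 1/48 = 1/48, meaning 48 hours alone.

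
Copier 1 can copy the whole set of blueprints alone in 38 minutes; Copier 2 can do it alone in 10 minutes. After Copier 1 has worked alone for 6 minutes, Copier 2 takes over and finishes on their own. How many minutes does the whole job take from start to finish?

In 6 minutes Copier 1 does 6/38 = 3/19 of the job, leaving 16/19.
Copier 2 works at 1/10 per minute, so finishing takes 16/19 ÷ 1/10 = 160/19 minutes.
Total time = 6 + 160/19 = 274/19 minutes.

274/19 minutes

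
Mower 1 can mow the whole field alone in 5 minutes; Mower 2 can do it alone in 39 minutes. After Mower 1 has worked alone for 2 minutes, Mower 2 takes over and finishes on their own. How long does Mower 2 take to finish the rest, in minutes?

In 2 minutes Mower 1 does 2/5 of the job, leaving 3/5.
Mower 2 works at 1/39 per minute, so finishing takes 3/5 ÷ 1/39 = 117/5 minutes.

117/5 minutes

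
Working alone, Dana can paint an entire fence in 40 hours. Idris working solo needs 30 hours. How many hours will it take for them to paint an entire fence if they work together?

120/7 hours

With two workers the combined time is the product over the sum: 40·30/(40+30) = 1200/70 = 120/7 hours.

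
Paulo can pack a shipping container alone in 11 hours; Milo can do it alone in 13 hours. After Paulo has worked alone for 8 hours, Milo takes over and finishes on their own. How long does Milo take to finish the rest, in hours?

39/11 hours

In 8 hours Paulo does 8/11 of the job, leaving 3/11.
Milo works at 1/13 per hour, so finishing takes 3/11 ÷ 1/13 = 39/11 hours.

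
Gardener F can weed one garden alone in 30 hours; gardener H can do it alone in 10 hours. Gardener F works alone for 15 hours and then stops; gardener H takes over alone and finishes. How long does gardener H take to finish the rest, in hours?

In 15 hours gardener F does 15/30 = 1/2 of the job, leaving 1/2.
Gardener H works at 1/10 per hour, so finishing takes 1/2 ÷ 1/10 = 5 hours.

5 hours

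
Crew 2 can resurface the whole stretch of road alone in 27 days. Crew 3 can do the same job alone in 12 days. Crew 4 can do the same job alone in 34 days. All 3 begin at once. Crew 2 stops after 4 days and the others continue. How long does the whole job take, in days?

In the first 4 days the combined rate is 275/1836, so 275/459 of the job is done, leaving 184/459.
After crew 2 leaves the rate is 23/204 per day; the remaining 184/459 takes 32/9 days.
Total = 4 + 32/9 = 68/9 days.

68/9 days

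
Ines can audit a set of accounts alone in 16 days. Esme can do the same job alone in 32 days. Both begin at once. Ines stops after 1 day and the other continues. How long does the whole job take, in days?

30 days

In the first 1 day the combined rate is 3/32, so 3/32 of the job is done, leaving 29/32.
After Ines leaves the rate is 1/32 per day; the remaining 29/32 takes 29 days.
Total = 1 + 29 = 30 days.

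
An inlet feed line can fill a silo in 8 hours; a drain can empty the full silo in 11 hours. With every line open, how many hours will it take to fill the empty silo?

Net rate = 1/8 − 1/11 = (11 − 8)/88 = 3/88 per hour.
Filling time = 1 ÷ (3/88) = 88/3 hours.

88/3 hours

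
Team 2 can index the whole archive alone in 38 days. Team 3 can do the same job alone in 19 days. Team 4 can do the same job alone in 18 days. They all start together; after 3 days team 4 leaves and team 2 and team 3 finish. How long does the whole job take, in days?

In the first 3 days the combined rate is 23/171, so 23/57 of the job is done, leaving 34/57.
After team 4 leaves the rate is 3/38 per day; the remaining 34/57 takes 68/9 days.
Total = 3 + 68/9 = 95/9 days.

95/9 days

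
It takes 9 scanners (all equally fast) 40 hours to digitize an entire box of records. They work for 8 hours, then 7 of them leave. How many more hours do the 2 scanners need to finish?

One scanner does 1/360 of the job per hour.
After 8 hours with 9 scanners, 1/5 is done (4/5 left).
With 2 scanners the rate is 2/360 = 1/180, so the rest takes 4/5 ÷ 1/180 = 144 hours.

144 hours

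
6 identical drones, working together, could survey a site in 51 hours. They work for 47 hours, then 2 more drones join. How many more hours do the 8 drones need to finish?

One drone does 1/306 of the job per hour.
After 47 hours with 6 drones, 47/51 is done (4/51 left).
With 8 drones the rate is 8/306 = 4/153, so the rest takes 4/51 ÷ 4/153 = 3 hours.

3 hours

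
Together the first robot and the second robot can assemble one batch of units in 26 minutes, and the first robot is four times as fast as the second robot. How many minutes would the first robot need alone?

Let the second robot's rate be r; then the first robot's rate is 4r, so together (4 + 1)r = 5r = 1/26.
Thus r = 1/130 per minute.
The second robot alone: 130 minutes; the first robot alone: 65/2 minutes.

65/2 minutes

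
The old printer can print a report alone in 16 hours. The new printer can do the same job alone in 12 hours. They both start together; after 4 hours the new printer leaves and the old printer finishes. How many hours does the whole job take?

In the first 4 hours the combined rate is 7/48, so 7/12 of the job is done, leaving 5/12.
After the new printer leaves the rate is 1/16 per hour; the remaining 5/12 takes 20/3 hours.
Total = 4 + 20/3 = 32/3 hours.

32/3 hours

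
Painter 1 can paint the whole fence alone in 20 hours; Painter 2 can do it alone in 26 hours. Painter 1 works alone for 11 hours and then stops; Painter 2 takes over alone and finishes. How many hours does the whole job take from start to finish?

In 11 hours Painter 1 does 11/20 of the job, leaving 9/20.
Painter 2 works at 1/26 per hour, so finishing takes 9/20 ÷ 1/26 = 117/10 hours.
Total time = 11 + 117/10 = 227/10 hours.

227/10 hours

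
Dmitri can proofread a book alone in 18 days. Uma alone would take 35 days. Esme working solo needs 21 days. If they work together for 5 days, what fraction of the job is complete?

Combined rate: 1/18 + 1/35 + 1/21 = (35 + 18 + 30)/630 = 83/630 per day.
In 5 days they complete 5·83/630 = 83/126 of the job.

83/126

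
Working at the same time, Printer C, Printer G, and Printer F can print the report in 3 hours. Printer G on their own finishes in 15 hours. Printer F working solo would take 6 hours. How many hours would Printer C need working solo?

Combined rate is 1/3 per hour.
Known contribution: 1/15 + 1/6 = (2 + 5)/30 = 7/30 per hour.
So Printer C's rate is 1/3 − 7/30 = 1/10, meaning 10 hours alone.

10 hours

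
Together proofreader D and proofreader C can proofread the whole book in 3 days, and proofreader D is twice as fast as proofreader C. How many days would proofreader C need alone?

9 days

Let proofreader C's rate be r; then proofreader D's rate is 2r, so together (2 + 1)r = 3r = 1/3.
Thus r = 1/9 per day.
Proofreader C alone: 9 days; proofreader D alone: 9/2 days.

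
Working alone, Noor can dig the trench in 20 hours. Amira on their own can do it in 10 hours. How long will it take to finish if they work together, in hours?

Combined rate: 1/20 + 1/10 = (1 + 2)/20 = 3/20 per hour.
Time = 1 ÷ (3/20) = 20/3 hours.

20/3 hours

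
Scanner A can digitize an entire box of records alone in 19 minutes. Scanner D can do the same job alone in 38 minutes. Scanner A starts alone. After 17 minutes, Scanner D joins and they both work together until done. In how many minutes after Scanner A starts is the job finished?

In the first 17 minutes Scanner A alone does 17/19 of the job, leaving 2/19.
Once everyone is working, combined rate: 1/19 + 1/38 = (2 + 1)/38 = 3/38 per minute.
Remaining 2/19 at 3/38 per minute takes 4/3 minutes.
Total from the start = 17 + 4/3 = 55/3 minutes.

55/3 minutes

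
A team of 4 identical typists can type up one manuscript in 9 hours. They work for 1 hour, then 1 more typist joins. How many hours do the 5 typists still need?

One typist does 1/36 of the job per hour.
After 1 hour with 4 typists, 1/9 is done (8/9 left).
With 5 typists the rate is 5/36, so the rest takes 8/9 ÷ 5/36 = 32/5 hours.

32/5 hours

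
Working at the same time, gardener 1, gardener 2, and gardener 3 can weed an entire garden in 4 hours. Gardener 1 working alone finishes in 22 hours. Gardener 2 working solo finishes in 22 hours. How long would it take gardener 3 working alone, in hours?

Combined rate is 1/4 per hour.
Known contribution: 1/22 + 1/22 = (1 + 1)/22 = 2/22 = 1/11 per hour.
So gardener 3's rate is 1/4 − 1/11 = 7/44, meaning 44/7 hours alone.

44/7 hours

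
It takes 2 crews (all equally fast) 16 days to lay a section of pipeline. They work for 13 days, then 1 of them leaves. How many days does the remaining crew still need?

6 days

One crew does 1/32 of the job per day.
After 13 days with 2 crews, 13/16 is done (3/16 left).
With 1 crew the rate is 1/32, so the rest takes 3/16 ÷ 1/32 = 6 days.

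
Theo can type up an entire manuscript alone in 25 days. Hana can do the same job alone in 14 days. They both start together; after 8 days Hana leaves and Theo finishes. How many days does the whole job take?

75/7 days

In the first 8 days the combined rate is 39/350, so 156/175 of the job is done, leaving 19/175.
After Hana leaves the rate is 1/25 per day; the remaining 19/175 takes 19/7 days.
Total = 8 + 19/7 = 75/7 days.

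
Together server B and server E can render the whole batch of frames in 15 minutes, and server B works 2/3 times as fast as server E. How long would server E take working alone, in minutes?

25 minutes

Let server E's rate be r; then server B's rate is (2/3)r, so together (2/3 + 1)r = (5/3)r = 1/15.
Thus r = 1/25 per minute.
Server E alone: 25 minutes; server B alone: 75/2 minutes.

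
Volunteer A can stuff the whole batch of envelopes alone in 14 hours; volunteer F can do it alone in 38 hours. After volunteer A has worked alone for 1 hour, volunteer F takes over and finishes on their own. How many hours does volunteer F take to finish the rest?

247/7 hours

In 1 hour volunteer A does 1/14 of the job, leaving 13/14.
Volunteer F works at 1/38 per hour, so finishing takes 13/14 ÷ 1/38 = 247/7 hours.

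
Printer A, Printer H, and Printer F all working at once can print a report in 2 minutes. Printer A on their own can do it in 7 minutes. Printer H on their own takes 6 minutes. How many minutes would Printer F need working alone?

21/4 minutes

Combined rate is 1/2 per minute.
Known contribution: 1/7 + 1/6 = (6 + 7)/42 = 13/42 per minute.
So Printer F's rate is 1/2 − 13/42 = 4/21, meaning 21/4 minutes alone.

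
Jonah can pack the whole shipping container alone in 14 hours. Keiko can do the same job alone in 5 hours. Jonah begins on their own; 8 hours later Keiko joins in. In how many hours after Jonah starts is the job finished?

In the first 8 hours Jonah alone does 8/14 = 4/7 of the job, leaving 3/7.
Once everyone is working, combined rate: 1/14 + 1/5 = (5 + 14)/70 = 19/70 per hour.
Remaining 3/7 at 19/70 per hour takes 30/19 hours.
Total from the start = 8 + 30/19 = 182/19 hours.

182/19 hours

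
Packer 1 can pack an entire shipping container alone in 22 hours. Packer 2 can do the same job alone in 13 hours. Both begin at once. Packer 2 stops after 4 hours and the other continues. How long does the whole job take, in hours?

198/13 hours

In the first 4 hours the combined rate is 35/286, so 70/143 of the job is done, leaving 73/143.
After packer 2 leaves the rate is 1/22 per hour; the remaining 73/143 takes 146/13 hours.
Total = 4 + 146/13 = 198/13 hours.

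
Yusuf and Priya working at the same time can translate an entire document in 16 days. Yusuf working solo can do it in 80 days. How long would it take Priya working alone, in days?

20 days

Combined rate is 1/16 per day.
Known contribution: 1/80 per day.
So Priya's rate is 1/16 − 1/80 = 1/20, meaning 20 days alone.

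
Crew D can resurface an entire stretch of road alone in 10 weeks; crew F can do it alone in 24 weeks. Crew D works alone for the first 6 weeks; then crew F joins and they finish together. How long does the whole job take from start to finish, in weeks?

In 6 weeks crew D does 6/10 = 3/5 of the job, leaving 2/5.
Crew D and crew F together work at 17/120 per week, so finishing takes 2/5 ÷ 17/120 = 48/17 weeks.
Total time = 6 + 48/17 = 150/17 weeks.

150/17 weeks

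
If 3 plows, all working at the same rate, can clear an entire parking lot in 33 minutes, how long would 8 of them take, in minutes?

99/8 minutes

Total work is 3·33 = 99 plow-minutes.
With 8 plows: 99/8 minutes.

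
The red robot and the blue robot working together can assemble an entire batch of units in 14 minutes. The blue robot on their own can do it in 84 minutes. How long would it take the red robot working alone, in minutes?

84/5 minutes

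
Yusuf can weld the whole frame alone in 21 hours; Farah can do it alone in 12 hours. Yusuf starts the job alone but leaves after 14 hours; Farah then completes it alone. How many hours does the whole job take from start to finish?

In 14 hours Yusuf does 14/21 = 2/3 of the job, leaving 1/3.
Farah works at 1/12 per hour, so finishing takes 1/3 ÷ 1/12 = 4 hours.
Total time = 14 + 4 = 18 hours.

18 hours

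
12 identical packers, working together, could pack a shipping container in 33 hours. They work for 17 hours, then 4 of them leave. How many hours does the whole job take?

One packer does 1/396 of the job per hour.
After 17 hours with 12 packers, 17/33 is done (16/33 left).
With 8 packers the rate is 8/396 = 2/99, so the rest takes 16/33 ÷ 2/99 = 24 hours.
Total = 17 + 24 = 41 hours.

41 hours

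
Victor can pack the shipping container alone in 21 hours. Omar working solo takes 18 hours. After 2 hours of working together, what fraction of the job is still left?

Combined rate: 1/21 + 1/18 = (6 + 7)/126 = 13/126 per hour.
In 2 hours they complete 2·13/126 = 13/63 of the job.
So 50/63 remains.

50/63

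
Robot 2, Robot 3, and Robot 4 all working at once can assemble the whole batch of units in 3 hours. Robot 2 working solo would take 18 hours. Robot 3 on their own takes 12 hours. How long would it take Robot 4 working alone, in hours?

Combined rate is 1/3 per hour.
Known contribution: 1/18 + 1/12 = (2 + 3)/36 = 5/36 per hour.
So Robot 4's rate is 1/3 − 5/36 = 7/36, meaning 36/7 hours alone.

36/7 hours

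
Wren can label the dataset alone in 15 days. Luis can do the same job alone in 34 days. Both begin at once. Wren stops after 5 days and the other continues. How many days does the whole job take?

In the first 5 days the combined rate is 49/510, so 49/102 of the job is done, leaving 53/102.
After Wren leaves the rate is 1/34 per day; the remaining 53/102 takes 53/3 days.
Total = 5 + 53/3 = 68/3 days.

68/3 days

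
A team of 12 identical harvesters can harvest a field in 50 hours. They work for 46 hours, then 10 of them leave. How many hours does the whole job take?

One harvester does 1/600 of the job per hour.
After 46 hours with 12 harvesters, 23/25 is done (2/25 left).
With 2 harvesters the rate is 2/600 = 1/300, so the rest takes 2/25 ÷ 1/300 = 24 hours.
Total = 46 + 24 = 70 hours.

70 hours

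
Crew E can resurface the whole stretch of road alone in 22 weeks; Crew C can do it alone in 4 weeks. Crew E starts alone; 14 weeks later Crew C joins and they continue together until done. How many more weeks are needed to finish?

16/13 weeks

In 14 weeks Crew E does 14/22 = 7/11 of the job, leaving 4/11.
Crew E and Crew C together work at 13/44 per week, so finishing takes 4/11 ÷ 13/44 = 16/13 weeks.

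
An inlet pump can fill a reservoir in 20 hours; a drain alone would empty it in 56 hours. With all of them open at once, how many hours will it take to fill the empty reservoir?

280/9 hours

Net rate = 1/20 − 1/56 = (14 − 5)/280 = 9/280 per hour.
Filling time = 1 ÷ (9/280) = 280/9 hours.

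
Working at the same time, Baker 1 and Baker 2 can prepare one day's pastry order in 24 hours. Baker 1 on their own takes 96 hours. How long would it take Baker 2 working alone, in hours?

32 hours

Combined rate is 1/24 per hour.
Known contribution: 1/96 per hour.
So Baker 2's rate is 1/24 − 1/96 = 1/32, meaning 32 hours alone.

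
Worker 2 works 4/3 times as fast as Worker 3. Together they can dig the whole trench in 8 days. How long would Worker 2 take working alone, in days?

14 days

Let Worker 3's rate be r; then Worker 2's rate is (4/3)r, so together (4/3 + 1)r = (7/3)r = 1/8.
Thus r = 3/56 per day.
Worker 3 alone: 56/3 days; Worker 2 alone: 14 days.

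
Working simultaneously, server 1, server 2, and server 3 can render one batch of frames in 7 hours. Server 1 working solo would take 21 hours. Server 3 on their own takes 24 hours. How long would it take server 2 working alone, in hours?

56/3 hours

Combined rate is 1/7 per hour.
Known contribution: 1/21 + 1/24 = (8 + 7)/168 = 15/168 = 5/56 per hour.
So server 2's rate is 1/7 − 5/56 = 3/56, meaning 56/3 hours alone.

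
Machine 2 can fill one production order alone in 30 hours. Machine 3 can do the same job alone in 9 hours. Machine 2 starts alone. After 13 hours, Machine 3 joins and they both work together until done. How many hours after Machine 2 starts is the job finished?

220/13 hours

In the first 13 hours Machine 2 alone does 13/30 of the job, leaving 17/30.
Once everyone is working, combined rate: 1/30 + 1/9 = (3 + 10)/90 = 13/90 per hour.
Remaining 17/30 at 13/90 per hour takes 51/13 hours.
Total from the start = 13 + 51/13 = 220/13 hours.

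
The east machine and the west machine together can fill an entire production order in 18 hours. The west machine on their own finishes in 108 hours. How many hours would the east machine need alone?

Combined rate is 1/18 per hour.
Known contribution: 1/108 per hour.
So the east machine's rate is 1/18 − 1/108 = 5/108, meaning 108/5 hours alone.

108/5 hours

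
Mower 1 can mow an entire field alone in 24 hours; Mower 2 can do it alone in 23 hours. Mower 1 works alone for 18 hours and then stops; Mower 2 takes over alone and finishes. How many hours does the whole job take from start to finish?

In 18 hours Mower 1 does 18/24 = 3/4 of the job, leaving 1/4.
Mower 2 works at 1/23 per hour, so finishing takes 1/4 ÷ 1/23 = 23/4 hours.
Total time = 18 + 23/4 = 95/4 hours.

95/4 hours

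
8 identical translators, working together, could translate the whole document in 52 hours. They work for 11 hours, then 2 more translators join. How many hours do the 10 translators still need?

One translator does 1/416 of the job per hour.
After 11 hours with 8 translators, 11/52 is done (41/52 left).
With 10 translators the rate is 10/416 = 5/208, so the rest takes 41/52 ÷ 5/208 = 164/5 hours.

164/5 hours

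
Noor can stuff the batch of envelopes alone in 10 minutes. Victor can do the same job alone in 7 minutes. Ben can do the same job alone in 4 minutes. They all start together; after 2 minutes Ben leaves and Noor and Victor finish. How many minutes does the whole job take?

35/17 minutes

In the first 2 minutes the combined rate is 69/140, so 69/70 of the job is done, leaving 1/70.
After Ben leaves the rate is 17/70 per minute; the remaining 1/70 takes 1/17 minutes.
Total = 2 + 1/17 = 35/17 minutes.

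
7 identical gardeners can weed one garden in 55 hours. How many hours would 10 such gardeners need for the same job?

77/2 hours

Total work is 7·55 = 385 gardener-hours.
With 10 gardeners: 385/10 = 77/2 hours.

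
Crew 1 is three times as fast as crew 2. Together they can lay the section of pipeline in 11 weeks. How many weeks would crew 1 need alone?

44/3 weeks

Let crew 2's rate be r; then crew 1's rate is 3r, so together (3 + 1)r = 4r = 1/11.
Thus r = 1/44 per week.
Crew 2 alone: 44 weeks; crew 1 alone: 44/3 weeks.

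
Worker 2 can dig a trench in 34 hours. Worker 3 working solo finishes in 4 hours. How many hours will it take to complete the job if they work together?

Combined rate: 1/34 + 1/4 = (2 + 17)/68 = 19/68 per hour.
Time = 1 ÷ (19/68) = 68/19 hours.

68/19 hours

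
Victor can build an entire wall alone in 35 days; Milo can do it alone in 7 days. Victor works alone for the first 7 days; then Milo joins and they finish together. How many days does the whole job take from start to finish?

In 7 days Victor does 7/35 = 1/5 of the job, leaving 4/5.
Victor and Milo together work at 6/35 per day, so finishing takes 4/5 ÷ 6/35 = 14/3 days.
Total time = 7 + 14/3 = 35/3 days.

35/3 days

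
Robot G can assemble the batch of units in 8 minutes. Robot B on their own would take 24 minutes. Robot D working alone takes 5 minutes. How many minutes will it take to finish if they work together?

Combined rate: 1/8 + 1/24 + 1/5 = (15 + 5 + 24)/120 = 44/120 = 11/30 per minute.
Time = 1 ÷ (11/30) = 30/11 minutes.

30/11 minutes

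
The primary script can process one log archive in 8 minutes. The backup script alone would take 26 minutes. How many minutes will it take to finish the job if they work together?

Combined rate: 1/8 + 1/26 = (13 + 4)/104 = 17/104 per minute.
Time = 1 ÷ (17/104) = 104/17 minutes.

104/17 minutes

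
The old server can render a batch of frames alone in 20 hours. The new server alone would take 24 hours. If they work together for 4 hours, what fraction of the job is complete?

Combined rate: 1/20 + 1/24 = (6 + 5)/120 = 11/120 per hour.
In 4 hours they complete 4·11/120 = 11/30 of the job.

11/30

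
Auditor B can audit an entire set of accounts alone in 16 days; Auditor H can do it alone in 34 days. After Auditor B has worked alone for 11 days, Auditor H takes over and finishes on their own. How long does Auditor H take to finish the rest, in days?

In 11 days Auditor B does 11/16 of the job, leaving 5/16.
Auditor H works at 1/34 per day, so finishing takes 5/16 ÷ 1/34 = 85/8 days.

85/8 days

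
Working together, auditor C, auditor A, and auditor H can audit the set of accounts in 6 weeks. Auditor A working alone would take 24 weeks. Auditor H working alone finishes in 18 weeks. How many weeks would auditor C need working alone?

72/5 weeks

Combined rate is 1/6 per week.
Known contribution: 1/24 + 1/18 = (3 + 4)/72 = 7/72 per week.
So auditor C's rate is 1/6 − 7/72 = 5/72, meaning 72/5 weeks alone.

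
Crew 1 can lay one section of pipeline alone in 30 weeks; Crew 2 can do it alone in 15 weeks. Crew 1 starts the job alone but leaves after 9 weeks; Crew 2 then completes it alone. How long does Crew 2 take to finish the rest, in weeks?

21/2 weeks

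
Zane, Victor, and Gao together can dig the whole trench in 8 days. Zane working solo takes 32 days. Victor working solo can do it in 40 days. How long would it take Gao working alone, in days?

160/11 days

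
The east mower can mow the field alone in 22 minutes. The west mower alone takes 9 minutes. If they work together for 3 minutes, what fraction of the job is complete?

31/66

Combined rate: 1/22 + 1/9 = (9 + 22)/198 = 31/198 per minute.
In 3 minutes they complete 3·31/198 = 31/66 of the job.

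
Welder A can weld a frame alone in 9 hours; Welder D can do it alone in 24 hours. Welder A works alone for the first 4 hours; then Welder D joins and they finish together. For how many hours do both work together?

40/11 hours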